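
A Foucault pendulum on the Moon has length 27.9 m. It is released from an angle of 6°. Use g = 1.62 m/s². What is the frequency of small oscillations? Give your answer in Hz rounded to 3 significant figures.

T = 2π√(L/g) = 2π√(27.9/1.62) = 26.08 s, so f = 1/T = 0.0384 Hz.

0.0384 Hz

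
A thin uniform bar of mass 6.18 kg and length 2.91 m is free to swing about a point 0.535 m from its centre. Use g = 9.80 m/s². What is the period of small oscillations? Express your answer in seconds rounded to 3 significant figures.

2.73 s

For a physical pendulum T = 2π√(I/(mgd)), with d = 0.5350 m from pivot to centre of mass.
I_cm = mL²/12 = 6.18 × 2.91²/12 = 4.361 kg·m²; I = I_cm + md² = 4.361 + 6.18 × 0.5350² = 6.130 kg·m².
T = 2π√(6.130/(6.18 × 9.80 × 0.5350)) = 2.73 s.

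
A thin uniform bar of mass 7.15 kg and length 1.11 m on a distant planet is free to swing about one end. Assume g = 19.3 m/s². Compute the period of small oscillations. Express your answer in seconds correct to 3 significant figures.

1.23 s

For a physical pendulum T = 2π√(I/(mgd)), with d = 0.5550 m from pivot to centre of mass.
I_cm = mL²/12 = 7.15 × 1.11²/12 = 0.7341 kg·m²; I = I_cm + md² = 0.7341 + 7.15 × 0.5550² = 2.937 kg·m².
T = 2π√(2.937/(7.15 × 19.3 × 0.5550)) = 1.23 s.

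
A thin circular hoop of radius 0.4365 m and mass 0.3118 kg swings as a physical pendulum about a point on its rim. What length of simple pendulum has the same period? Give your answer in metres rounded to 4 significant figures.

The equivalent simple-pendulum length is L_eq = I/(md), where I is about the pivot and d = 0.43650 m.
I_cm = mR² = 0.059408 kg·m², so I = I_cm + md² = 0.059408 + 0.059408 = 0.11882 kg·m².
L_eq = 0.11882/(0.3118 × 0.43650) = 0.8730 m.

0.8730 m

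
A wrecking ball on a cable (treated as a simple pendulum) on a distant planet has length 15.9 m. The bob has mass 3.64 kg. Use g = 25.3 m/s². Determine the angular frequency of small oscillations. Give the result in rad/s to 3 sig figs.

1.26 rad/s

ω = √(g/L) = √(25.3/15.9) = 1.26 rad/s.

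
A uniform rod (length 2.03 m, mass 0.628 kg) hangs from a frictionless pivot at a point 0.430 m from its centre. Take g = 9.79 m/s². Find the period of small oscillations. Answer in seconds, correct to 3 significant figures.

2.23 s

For a physical pendulum T = 2π√(I/(mgd)), with d = 0.4300 m from pivot to centre of mass.
I_cm = mL²/12 = 0.628 × 2.03²/12 = 0.2157 kg·m²; I = I_cm + md² = 0.2157 + 0.628 × 0.4300² = 0.3318 kg·m².
T = 2π√(0.3318/(0.628 × 9.79 × 0.4300)) = 2.23 s.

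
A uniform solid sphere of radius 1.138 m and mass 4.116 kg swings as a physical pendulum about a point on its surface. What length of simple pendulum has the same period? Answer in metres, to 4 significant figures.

1.593 m

The equivalent simple-pendulum length is L_eq = I/(md), where I is about the pivot and d = 1.1380 m.
I_cm = (2/5)mR² = 2.1322 kg·m², so I = I_cm + md² = 2.1322 + 5.3304 = 7.4626 kg·m².
L_eq = 7.4626/(4.116 × 1.1380) = 1.593 m.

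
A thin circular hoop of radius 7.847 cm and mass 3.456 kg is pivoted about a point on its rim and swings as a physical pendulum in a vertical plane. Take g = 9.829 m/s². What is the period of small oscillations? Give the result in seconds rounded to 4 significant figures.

I_cm = mr² = 0.021280 kg·m². The pivot is at distance d = 0.07847 m from the centre of mass.
By the parallel-axis theorem, I = I_cm + md² = 0.021280 + 0.021280 = 0.042561 kg·m².
T = 2π√(I/(mgd)) = 2π√(0.042561/(3.456 × 9.829 × 0.07847)) = 0.7939 s.

0.7939 s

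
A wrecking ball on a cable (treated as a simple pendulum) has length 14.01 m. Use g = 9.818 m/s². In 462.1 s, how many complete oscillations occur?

T = 2π√(L/g) = 2π√(14.01/9.818) = 7.5056 s.
Number of complete oscillations = ⌊462.1/7.5056⌋ = ⌊61.567⌋ = 61.

61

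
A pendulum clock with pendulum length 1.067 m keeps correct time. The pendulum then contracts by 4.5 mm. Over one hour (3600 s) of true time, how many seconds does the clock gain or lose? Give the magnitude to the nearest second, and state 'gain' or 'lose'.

gain 8 s

T ∝ √L, so T'/T = √(1.06250/1.067) = 0.997889.
In 3600 s of true time the clock registers 3600/0.997889 = 3607.6 s, so it gains 8 s.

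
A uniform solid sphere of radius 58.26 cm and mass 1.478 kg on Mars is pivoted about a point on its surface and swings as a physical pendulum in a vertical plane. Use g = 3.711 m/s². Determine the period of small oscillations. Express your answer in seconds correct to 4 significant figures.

2.946 s

I_cm = (2/5)mr² = 0.20067 kg·m². The pivot is at distance d = 0.5826 m from the centre of mass.
By the parallel-axis theorem, I = I_cm + md² = 0.20067 + 0.50167 = 0.70233 kg·m².
T = 2π√(I/(mgd)) = 2π√(0.70233/(1.478 × 3.711 × 0.5826)) = 2.946 s.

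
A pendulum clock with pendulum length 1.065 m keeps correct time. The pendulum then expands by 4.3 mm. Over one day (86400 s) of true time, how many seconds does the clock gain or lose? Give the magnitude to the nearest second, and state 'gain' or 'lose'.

lose 174 s

T ∝ √L, so T'/T = √(1.06930/1.065) = 1.00202.
In 86400 s of true time the clock registers 86400/1.00202 = 86226.1 s, so it loses 174 s.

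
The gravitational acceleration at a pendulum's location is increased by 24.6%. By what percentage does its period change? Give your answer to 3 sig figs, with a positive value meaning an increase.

T ∝ 1/√g, so T'/T = 1/√(1.246) = 0.8959.
Percentage change in T = (0.8959 − 1) × 100% = -10.4%.

-10.4%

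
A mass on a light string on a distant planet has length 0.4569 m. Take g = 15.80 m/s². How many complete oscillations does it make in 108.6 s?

101

T = 2π√(L/g) = 2π√(0.4569/15.80) = 1.0685 s.
Number of complete oscillations = ⌊108.6/1.0685⌋ = ⌊101.64⌋ = 101.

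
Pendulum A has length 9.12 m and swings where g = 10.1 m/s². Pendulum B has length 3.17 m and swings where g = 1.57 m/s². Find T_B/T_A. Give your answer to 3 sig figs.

1.50

T = 2π√(L/g), so T_B/T_A = √((L_B/g_B)/(L_A/g_A)) = √((3.17/1.57)/(9.12/10.1)) = 1.50.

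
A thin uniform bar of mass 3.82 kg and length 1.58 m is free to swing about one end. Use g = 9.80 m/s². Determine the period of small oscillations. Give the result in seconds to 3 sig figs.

For a physical pendulum T = 2π√(I/(mgd)), with d = 0.7900 m from pivot to centre of mass.
I_cm = mL²/12 = 3.82 × 1.58²/12 = 0.7947 kg·m²; I = I_cm + md² = 0.7947 + 3.82 × 0.7900² = 3.179 kg·m².
T = 2π√(3.179/(3.82 × 9.80 × 0.7900)) = 2.06 s.

2.06 s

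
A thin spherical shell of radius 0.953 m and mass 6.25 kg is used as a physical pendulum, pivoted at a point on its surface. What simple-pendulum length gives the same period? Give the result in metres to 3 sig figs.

1.59 m

The equivalent simple-pendulum length is L_eq = I/(md), where I is about the pivot and d = 0.9530 m.
I_cm = (2/3)mR² = 3.784 kg·m², so I = I_cm + md² = 3.784 + 5.676 = 9.461 kg·m².
L_eq = 9.461/(6.25 × 0.9530) = 1.59 m.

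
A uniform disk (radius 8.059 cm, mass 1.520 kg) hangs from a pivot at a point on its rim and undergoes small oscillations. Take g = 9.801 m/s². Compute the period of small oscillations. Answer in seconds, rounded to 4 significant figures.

I_cm = ½mr² = 0.0049360 kg·m². The pivot is at distance d = 0.08059 m from the centre of mass.
By the parallel-axis theorem, I = I_cm + md² = 0.0049360 + 0.0098720 = 0.014808 kg·m².
T = 2π√(I/(mgd)) = 2π√(0.014808/(1.520 × 9.801 × 0.08059)) = 0.6978 s.

0.6978 s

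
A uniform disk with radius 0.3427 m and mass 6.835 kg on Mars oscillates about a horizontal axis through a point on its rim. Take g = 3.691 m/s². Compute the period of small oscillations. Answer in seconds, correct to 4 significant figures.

2.345 s

I_cm = ½mr² = 0.40136 kg·m². The pivot is at distance d = 0.3427 m from the centre of mass.
By the parallel-axis theorem, I = I_cm + md² = 0.40136 + 0.80272 = 1.2041 kg·m².
T = 2π√(I/(mgd)) = 2π√(1.2041/(6.835 × 3.691 × 0.3427)) = 2.345 s.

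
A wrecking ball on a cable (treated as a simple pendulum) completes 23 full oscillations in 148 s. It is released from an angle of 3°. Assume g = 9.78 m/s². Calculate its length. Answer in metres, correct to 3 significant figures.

T = 148/23 = 6.435 s.
From T = 2π√(L/g), L = gT²/(4π²) = 9.78 × 6.435²/(4π²) = 10.3 m.

10.3 m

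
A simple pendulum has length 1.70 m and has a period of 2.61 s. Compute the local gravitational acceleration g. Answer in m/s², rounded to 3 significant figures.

From T = 2π√(L/g), g = 4π²L/T² = 4π² × 1.70/2.610² = 9.85 m/s².

9.85 m/s²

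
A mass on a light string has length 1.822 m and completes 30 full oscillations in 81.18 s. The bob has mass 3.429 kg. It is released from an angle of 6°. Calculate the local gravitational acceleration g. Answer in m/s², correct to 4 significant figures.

T = 81.18/30 = 2.7060 s.
From T = 2π√(L/g), g = 4π²L/T² = 4π² × 1.822/2.7060² = 9.823 m/s².

9.823 m/s²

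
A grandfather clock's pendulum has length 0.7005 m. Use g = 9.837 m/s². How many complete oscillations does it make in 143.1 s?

T = 2π√(L/g) = 2π√(0.7005/9.837) = 1.6767 s.
Number of complete oscillations = ⌊143.1/1.6767⌋ = ⌊85.347⌋ = 85.

85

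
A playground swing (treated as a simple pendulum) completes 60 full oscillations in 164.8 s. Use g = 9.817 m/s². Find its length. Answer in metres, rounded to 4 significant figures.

T = 164.8/60 = 2.7467 s.
From T = 2π√(L/g), L = gT²/(4π²) = 9.817 × 2.7467²/(4π²) = 1.876 m.

1.876 m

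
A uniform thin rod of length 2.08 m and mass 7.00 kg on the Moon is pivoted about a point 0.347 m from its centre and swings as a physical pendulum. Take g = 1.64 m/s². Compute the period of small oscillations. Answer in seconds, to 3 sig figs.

5.78 s

For a physical pendulum T = 2π√(I/(mgd)), with d = 0.3470 m from pivot to centre of mass.
I_cm = mL²/12 = 7.00 × 2.08²/12 = 2.524 kg·m²; I = I_cm + md² = 2.524 + 7.00 × 0.3470² = 3.367 kg·m².
T = 2π√(3.367/(7.00 × 1.64 × 0.3470)) = 5.78 s.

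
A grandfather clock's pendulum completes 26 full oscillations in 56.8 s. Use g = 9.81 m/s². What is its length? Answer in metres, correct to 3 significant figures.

1.19 m

T = 56.8/26 = 2.185 s.
From T = 2π√(L/g), L = gT²/(4π²) = 9.81 × 2.185²/(4π²) = 1.19 m.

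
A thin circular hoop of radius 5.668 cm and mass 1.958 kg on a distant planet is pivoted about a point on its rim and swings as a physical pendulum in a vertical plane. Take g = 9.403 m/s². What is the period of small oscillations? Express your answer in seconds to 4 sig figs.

I_cm = mr² = 0.0062903 kg·m². The pivot is at distance d = 0.05668 m from the centre of mass.
By the parallel-axis theorem, I = I_cm + md² = 0.0062903 + 0.0062903 = 0.012581 kg·m².
T = 2π√(I/(mgd)) = 2π√(0.012581/(1.958 × 9.403 × 0.05668)) = 0.6899 s.

0.6899 s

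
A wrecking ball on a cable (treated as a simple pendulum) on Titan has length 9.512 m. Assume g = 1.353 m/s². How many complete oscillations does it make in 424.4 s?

T = 2π√(L/g) = 2π√(9.512/1.353) = 16.660 s.
Number of complete oscillations = ⌊424.4/16.660⌋ = ⌊25.475⌋ = 25.

25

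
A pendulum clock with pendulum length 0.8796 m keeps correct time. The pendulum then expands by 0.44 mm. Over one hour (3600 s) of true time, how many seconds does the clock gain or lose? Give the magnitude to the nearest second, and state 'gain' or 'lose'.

lose 1 s

T ∝ √L, so T'/T = √(0.88004/0.8796) = 1.00025.
In 3600 s of true time the clock registers 3600/1.00025 = 3599.1 s, so it loses 1 s.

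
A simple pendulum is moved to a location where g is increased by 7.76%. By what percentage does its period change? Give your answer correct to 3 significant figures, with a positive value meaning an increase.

T ∝ 1/√g, so T'/T = 1/√(1.078) = 0.9633.
Percentage change in T = (0.9633 − 1) × 100% = -3.67%.

-3.67%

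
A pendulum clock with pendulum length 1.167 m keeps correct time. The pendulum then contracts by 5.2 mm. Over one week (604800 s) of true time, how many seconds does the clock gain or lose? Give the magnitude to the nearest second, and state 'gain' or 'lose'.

T ∝ √L, so T'/T = √(1.16180/1.167) = 0.997770.
In 604800 s of true time the clock registers 604800/0.997770 = 606152.0 s, so it gains 1352 s.

gain 1352 s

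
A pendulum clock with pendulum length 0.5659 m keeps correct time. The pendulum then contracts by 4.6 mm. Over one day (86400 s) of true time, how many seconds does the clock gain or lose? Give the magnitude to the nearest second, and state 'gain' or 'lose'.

T ∝ √L, so T'/T = √(0.56130/0.5659) = 0.995927.
In 86400 s of true time the clock registers 86400/0.995927 = 86753.3 s, so it gains 353 s.

gain 353 s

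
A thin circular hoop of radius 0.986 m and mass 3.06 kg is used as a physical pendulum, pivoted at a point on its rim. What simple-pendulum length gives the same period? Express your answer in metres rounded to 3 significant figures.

1.97 m

The equivalent simple-pendulum length is L_eq = I/(md), where I is about the pivot and d = 0.9860 m.
I_cm = mR² = 2.975 kg·m², so I = I_cm + md² = 2.975 + 2.975 = 5.950 kg·m².
L_eq = 5.950/(3.06 × 0.9860) = 1.97 m.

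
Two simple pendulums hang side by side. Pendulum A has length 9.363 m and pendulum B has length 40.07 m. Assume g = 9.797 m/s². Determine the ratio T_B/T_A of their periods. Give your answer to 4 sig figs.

T ∝ √L, so T_B/T_A = √(L_B/L_A) = √(40.07/9.363) = 2.069.

2.069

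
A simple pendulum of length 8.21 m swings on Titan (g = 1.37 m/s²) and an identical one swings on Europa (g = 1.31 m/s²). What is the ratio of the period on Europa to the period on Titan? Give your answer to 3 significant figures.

T ∝ 1/√g, so T₂/T₁ = √(g₁/g₂) = √(1.37/1.31) = 1.02.

1.02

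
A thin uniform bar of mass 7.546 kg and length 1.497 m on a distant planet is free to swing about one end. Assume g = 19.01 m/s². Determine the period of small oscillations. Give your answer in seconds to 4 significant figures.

1.440 s

For a physical pendulum T = 2π√(I/(mgd)), with d = 0.74850 m from pivot to centre of mass.
I_cm = mL²/12 = 7.546 × 1.497²/12 = 1.4092 kg·m²; I = I_cm + md² = 1.4092 + 7.546 × 0.74850² = 5.6369 kg·m².
T = 2π√(5.6369/(7.546 × 19.01 × 0.74850)) = 1.440 s.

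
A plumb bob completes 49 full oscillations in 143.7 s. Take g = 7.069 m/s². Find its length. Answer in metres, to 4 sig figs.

1.540 m

T = 143.7/49 = 2.9327 s.
From T = 2π√(L/g), L = gT²/(4π²) = 7.069 × 2.9327²/(4π²) = 1.540 m.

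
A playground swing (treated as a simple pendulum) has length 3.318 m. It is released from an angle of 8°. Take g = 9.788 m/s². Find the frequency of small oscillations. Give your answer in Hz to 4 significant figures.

T = 2π√(L/g) = 2π√(3.318/9.788) = 3.6582 s, so f = 1/T = 0.2734 Hz.

0.2734 Hz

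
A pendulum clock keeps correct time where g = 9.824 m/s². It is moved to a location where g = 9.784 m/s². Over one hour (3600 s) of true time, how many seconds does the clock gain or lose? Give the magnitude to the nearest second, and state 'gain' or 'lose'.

lose 7 s

The clock's period scales as T ∝ 1/√g, so T'/T = √(9.824/9.784) = 1.00204.
In 3600 s of true time the clock registers 3600/1.00204 = 3592.7 s, so it loses 7 s.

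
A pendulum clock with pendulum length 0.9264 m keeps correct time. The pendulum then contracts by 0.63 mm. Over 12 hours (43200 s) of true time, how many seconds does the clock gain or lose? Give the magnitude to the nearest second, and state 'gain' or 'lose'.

T ∝ √L, so T'/T = √(0.92577/0.9264) = 0.999660.
In 43200 s of true time the clock registers 43200/0.999660 = 43214.7 s, so it gains 15 s.

gain 15 s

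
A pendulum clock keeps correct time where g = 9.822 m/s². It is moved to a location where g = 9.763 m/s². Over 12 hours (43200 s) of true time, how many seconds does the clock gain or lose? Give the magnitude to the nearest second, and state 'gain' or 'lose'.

The clock's period scales as T ∝ 1/√g, so T'/T = √(9.822/9.763) = 1.00302.
In 43200 s of true time the clock registers 43200/1.00302 = 43070.1 s, so it loses 130 s.

lose 130 s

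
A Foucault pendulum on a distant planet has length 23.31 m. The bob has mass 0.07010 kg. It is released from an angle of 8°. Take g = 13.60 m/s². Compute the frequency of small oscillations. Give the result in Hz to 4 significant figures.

T = 2π√(L/g) = 2π√(23.31/13.60) = 8.2259 s, so f = 1/T = 0.1216 Hz.

0.1216 Hz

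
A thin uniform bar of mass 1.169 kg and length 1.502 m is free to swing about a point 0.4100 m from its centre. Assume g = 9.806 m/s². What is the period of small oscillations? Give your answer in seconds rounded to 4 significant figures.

For a physical pendulum T = 2π√(I/(mgd)), with d = 0.41000 m from pivot to centre of mass.
I_cm = mL²/12 = 1.169 × 1.502²/12 = 0.21977 kg·m²; I = I_cm + md² = 0.21977 + 1.169 × 0.41000² = 0.41628 kg·m².
T = 2π√(0.41628/(1.169 × 9.806 × 0.41000)) = 1.870 s.

1.870 s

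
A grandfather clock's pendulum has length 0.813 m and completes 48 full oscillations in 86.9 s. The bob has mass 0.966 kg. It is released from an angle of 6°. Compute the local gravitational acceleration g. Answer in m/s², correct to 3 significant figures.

T = 86.9/48 = 1.810 s.
From T = 2π√(L/g), g = 4π²L/T² = 4π² × 0.813/1.810² = 9.79 m/s².

9.79 m/s²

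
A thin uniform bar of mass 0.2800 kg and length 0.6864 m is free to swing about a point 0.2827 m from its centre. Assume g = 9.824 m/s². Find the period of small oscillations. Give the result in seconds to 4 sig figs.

For a physical pendulum T = 2π√(I/(mgd)), with d = 0.28270 m from pivot to centre of mass.
I_cm = mL²/12 = 0.2800 × 0.6864²/12 = 0.010993 kg·m²; I = I_cm + md² = 0.010993 + 0.2800 × 0.28270² = 0.033371 kg·m².
T = 2π√(0.033371/(0.2800 × 9.824 × 0.28270)) = 1.302 s.

1.302 s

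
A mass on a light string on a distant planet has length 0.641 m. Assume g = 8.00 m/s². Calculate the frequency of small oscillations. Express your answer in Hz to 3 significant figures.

T = 2π√(L/g) = 2π√(0.641/8.00) = 1.779 s, so f = 1/T = 0.562 Hz.

0.562 Hz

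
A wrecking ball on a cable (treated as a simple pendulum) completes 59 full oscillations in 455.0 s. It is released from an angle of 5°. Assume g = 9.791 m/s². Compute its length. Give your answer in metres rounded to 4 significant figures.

T = 455.0/59 = 7.7119 s.
From T = 2π√(L/g), L = gT²/(4π²) = 9.791 × 7.7119²/(4π²) = 14.75 m.

14.75 m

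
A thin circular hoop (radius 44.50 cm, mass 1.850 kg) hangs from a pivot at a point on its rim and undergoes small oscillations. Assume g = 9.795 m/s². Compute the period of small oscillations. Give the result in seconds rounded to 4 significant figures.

1.894 s

I_cm = mr² = 0.36635 kg·m². The pivot is at distance d = 0.4450 m from the centre of mass.
By the parallel-axis theorem, I = I_cm + md² = 0.36635 + 0.36635 = 0.73269 kg·m².
T = 2π√(I/(mgd)) = 2π√(0.73269/(1.850 × 9.795 × 0.4450)) = 1.894 s.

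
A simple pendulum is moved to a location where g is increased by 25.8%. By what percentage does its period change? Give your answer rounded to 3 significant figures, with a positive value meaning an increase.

-10.8%

T ∝ 1/√g, so T'/T = 1/√(1.258) = 0.8916.
Percentage change in T = (0.8916 − 1) × 100% = -10.8%.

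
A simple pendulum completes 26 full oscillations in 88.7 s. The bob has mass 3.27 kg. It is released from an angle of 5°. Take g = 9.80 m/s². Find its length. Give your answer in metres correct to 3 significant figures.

T = 88.7/26 = 3.412 s.
From T = 2π√(L/g), L = gT²/(4π²) = 9.80 × 3.412²/(4π²) = 2.89 m.

2.89 m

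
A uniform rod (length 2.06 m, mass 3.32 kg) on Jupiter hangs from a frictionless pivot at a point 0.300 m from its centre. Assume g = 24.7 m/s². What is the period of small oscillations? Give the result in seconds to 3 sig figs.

For a physical pendulum T = 2π√(I/(mgd)), with d = 0.3000 m from pivot to centre of mass.
I_cm = mL²/12 = 3.32 × 2.06²/12 = 1.174 kg·m²; I = I_cm + md² = 1.174 + 3.32 × 0.3000² = 1.473 kg·m².
T = 2π√(1.473/(3.32 × 24.7 × 0.3000)) = 1.54 s.

1.54 s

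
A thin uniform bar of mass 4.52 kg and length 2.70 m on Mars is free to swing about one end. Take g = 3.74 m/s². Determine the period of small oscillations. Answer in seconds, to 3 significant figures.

4.36 s

For a physical pendulum T = 2π√(I/(mgd)), with d = 1.350 m from pivot to centre of mass.
I_cm = mL²/12 = 4.52 × 2.70²/12 = 2.746 kg·m²; I = I_cm + md² = 2.746 + 4.52 × 1.350² = 10.98 kg·m².
T = 2π√(10.98/(4.52 × 3.74 × 1.350)) = 4.36 s.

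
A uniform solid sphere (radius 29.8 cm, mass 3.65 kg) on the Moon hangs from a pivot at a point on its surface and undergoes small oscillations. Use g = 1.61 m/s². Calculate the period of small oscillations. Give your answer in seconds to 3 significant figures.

I_cm = (2/5)mr² = 0.1297 kg·m². The pivot is at distance d = 0.298 m from the centre of mass.
By the parallel-axis theorem, I = I_cm + md² = 0.1297 + 0.3241 = 0.4538 kg·m².
T = 2π√(I/(mgd)) = 2π√(0.4538/(3.65 × 1.61 × 0.298)) = 3.20 s.

3.20 s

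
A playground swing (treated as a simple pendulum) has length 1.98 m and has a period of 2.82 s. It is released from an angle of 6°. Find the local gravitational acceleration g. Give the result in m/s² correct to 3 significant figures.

9.83 m/s²

From T = 2π√(L/g), g = 4π²L/T² = 4π² × 1.98/2.820² = 9.83 m/s².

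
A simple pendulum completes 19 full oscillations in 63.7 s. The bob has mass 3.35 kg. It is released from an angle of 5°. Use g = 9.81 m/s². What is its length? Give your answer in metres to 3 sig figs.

T = 63.7/19 = 3.353 s.
From T = 2π√(L/g), L = gT²/(4π²) = 9.81 × 3.353²/(4π²) = 2.79 m.

2.79 m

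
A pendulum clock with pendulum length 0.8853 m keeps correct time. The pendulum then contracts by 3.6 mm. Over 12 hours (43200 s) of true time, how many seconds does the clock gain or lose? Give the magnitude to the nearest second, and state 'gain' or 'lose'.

gain 88 s

T ∝ √L, so T'/T = √(0.88170/0.8853) = 0.997965.
In 43200 s of true time the clock registers 43200/0.997965 = 43288.1 s, so it gains 88 s.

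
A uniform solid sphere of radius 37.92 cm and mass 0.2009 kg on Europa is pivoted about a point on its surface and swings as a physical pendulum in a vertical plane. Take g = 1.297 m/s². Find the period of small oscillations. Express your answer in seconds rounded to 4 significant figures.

4.020 s

I_cm = (2/5)mr² = 0.011555 kg·m². The pivot is at distance d = 0.3792 m from the centre of mass.
By the parallel-axis theorem, I = I_cm + md² = 0.011555 + 0.028888 = 0.040443 kg·m².
T = 2π√(I/(mgd)) = 2π√(0.040443/(0.2009 × 1.297 × 0.3792)) = 4.020 s.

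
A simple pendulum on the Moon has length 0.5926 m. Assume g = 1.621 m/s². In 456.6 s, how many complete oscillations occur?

T = 2π√(L/g) = 2π√(0.5926/1.621) = 3.7990 s.
Number of complete oscillations = ⌊456.6/3.7990⌋ = ⌊120.19⌋ = 120.

120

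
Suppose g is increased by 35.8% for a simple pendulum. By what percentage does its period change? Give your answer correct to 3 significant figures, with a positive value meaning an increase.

-14.2%

T ∝ 1/√g, so T'/T = 1/√(1.358) = 0.8581.
Percentage change in T = (0.8581 − 1) × 100% = -14.2%.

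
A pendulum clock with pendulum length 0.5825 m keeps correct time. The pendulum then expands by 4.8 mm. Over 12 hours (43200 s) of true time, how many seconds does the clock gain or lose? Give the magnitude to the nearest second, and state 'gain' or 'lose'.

lose 177 s

T ∝ √L, so T'/T = √(0.58730/0.5825) = 1.00411.
In 43200 s of true time the clock registers 43200/1.00411 = 43023.1 s, so it loses 177 s.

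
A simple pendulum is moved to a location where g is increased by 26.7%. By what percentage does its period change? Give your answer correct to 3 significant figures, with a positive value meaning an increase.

T ∝ 1/√g, so T'/T = 1/√(1.267) = 0.8884.
Percentage change in T = (0.8884 − 1) × 100% = -11.2%.

-11.2%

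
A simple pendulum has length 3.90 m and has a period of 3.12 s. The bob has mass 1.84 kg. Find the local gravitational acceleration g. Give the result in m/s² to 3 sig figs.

From T = 2π√(L/g), g = 4π²L/T² = 4π² × 3.90/3.120² = 15.8 m/s².

15.8 m/s²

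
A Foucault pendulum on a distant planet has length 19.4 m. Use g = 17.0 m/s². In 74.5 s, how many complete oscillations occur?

11

T = 2π√(L/g) = 2π√(19.4/17.0) = 6.712 s.
Number of complete oscillations = ⌊74.5/6.712⌋ = ⌊11.10⌋ = 11.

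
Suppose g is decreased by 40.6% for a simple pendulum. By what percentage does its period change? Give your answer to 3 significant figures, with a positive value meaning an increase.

29.7%

T ∝ 1/√g, so T'/T = 1/√(0.5940) = 1.297.
Percentage change in T = (1.297 − 1) × 100% = 29.7%.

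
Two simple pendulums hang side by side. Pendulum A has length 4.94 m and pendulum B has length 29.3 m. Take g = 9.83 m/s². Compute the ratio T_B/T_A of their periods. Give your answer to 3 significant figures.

T ∝ √L, so T_B/T_A = √(L_B/L_A) = √(29.3/4.94) = 2.44.

2.44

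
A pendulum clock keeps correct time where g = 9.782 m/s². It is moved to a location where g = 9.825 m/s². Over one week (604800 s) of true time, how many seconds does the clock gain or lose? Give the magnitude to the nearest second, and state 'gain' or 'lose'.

gain 1328 s

The clock's period scales as T ∝ 1/√g, so T'/T = √(9.782/9.825) = 0.997809.
In 604800 s of true time the clock registers 604800/0.997809 = 606127.8 s, so it gains 1328 s.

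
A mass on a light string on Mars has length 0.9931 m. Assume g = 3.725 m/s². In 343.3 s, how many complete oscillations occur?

105

T = 2π√(L/g) = 2π√(0.9931/3.725) = 3.2442 s.
Number of complete oscillations = ⌊343.3/3.2442⌋ = ⌊105.82⌋ = 105.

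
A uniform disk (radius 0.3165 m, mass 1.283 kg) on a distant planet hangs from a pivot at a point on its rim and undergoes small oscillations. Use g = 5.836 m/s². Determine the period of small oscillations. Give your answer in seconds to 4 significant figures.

I_cm = ½mr² = 0.064260 kg·m². The pivot is at distance d = 0.3165 m from the centre of mass.
By the parallel-axis theorem, I = I_cm + md² = 0.064260 + 0.12852 = 0.19278 kg·m².
T = 2π√(I/(mgd)) = 2π√(0.19278/(1.283 × 5.836 × 0.3165)) = 1.792 s.

1.792 s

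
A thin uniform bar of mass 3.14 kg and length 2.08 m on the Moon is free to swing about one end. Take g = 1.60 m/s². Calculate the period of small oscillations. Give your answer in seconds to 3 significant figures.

For a physical pendulum T = 2π√(I/(mgd)), with d = 1.040 m from pivot to centre of mass.
I_cm = mL²/12 = 3.14 × 2.08²/12 = 1.132 kg·m²; I = I_cm + md² = 1.132 + 3.14 × 1.040² = 4.528 kg·m².
T = 2π√(4.528/(3.14 × 1.60 × 1.040)) = 5.85 s.

5.85 s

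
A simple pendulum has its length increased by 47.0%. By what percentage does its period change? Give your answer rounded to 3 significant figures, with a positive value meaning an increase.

T ∝ √L, so T'/T = √(1.470) = 1.212.
Percentage change in T = (1.212 − 1) × 100% = 21.2%.

21.2%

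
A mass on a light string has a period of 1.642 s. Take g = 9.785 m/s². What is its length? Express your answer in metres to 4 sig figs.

From T = 2π√(L/g), L = gT²/(4π²) = 9.785 × 1.6420²/(4π²) = 0.6683 m.

0.6683 m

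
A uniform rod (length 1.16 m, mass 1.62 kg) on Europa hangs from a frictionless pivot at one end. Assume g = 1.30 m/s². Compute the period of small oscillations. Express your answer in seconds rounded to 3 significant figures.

4.85 s

For a physical pendulum T = 2π√(I/(mgd)), with d = 0.5800 m from pivot to centre of mass.
I_cm = mL²/12 = 1.62 × 1.16²/12 = 0.1817 kg·m²; I = I_cm + md² = 0.1817 + 1.62 × 0.5800² = 0.7266 kg·m².
T = 2π√(0.7266/(1.62 × 1.30 × 0.5800)) = 4.85 s.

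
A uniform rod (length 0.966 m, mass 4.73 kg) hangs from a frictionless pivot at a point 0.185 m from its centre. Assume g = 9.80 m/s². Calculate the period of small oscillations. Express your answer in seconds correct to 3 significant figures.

For a physical pendulum T = 2π√(I/(mgd)), with d = 0.1850 m from pivot to centre of mass.
I_cm = mL²/12 = 4.73 × 0.966²/12 = 0.3678 kg·m²; I = I_cm + md² = 0.3678 + 4.73 × 0.1850² = 0.5297 kg·m².
T = 2π√(0.5297/(4.73 × 9.80 × 0.1850)) = 1.56 s.

1.56 s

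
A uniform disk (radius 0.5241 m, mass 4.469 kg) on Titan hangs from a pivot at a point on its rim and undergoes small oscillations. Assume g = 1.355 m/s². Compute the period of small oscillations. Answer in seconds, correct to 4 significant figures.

4.786 s

I_cm = ½mr² = 0.61377 kg·m². The pivot is at distance d = 0.5241 m from the centre of mass.
By the parallel-axis theorem, I = I_cm + md² = 0.61377 + 1.2275 = 1.8413 kg·m².
T = 2π√(I/(mgd)) = 2π√(1.8413/(4.469 × 1.355 × 0.5241)) = 4.786 s.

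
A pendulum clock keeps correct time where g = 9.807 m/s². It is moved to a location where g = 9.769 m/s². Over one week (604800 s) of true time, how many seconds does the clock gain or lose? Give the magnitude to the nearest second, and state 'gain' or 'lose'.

lose 1173 s

The clock's period scales as T ∝ 1/√g, so T'/T = √(9.807/9.769) = 1.00194.
In 604800 s of true time the clock registers 604800/1.00194 = 603627.1 s, so it loses 1173 s.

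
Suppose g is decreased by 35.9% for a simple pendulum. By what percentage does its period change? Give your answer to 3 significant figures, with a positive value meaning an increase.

T ∝ 1/√g, so T'/T = 1/√(0.6410) = 1.249.
Percentage change in T = (1.249 − 1) × 100% = 24.9%.

24.9%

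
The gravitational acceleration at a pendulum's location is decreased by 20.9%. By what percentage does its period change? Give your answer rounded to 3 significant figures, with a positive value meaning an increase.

T ∝ 1/√g, so T'/T = 1/√(0.7910) = 1.124.
Percentage change in T = (1.124 − 1) × 100% = 12.4%.

12.4%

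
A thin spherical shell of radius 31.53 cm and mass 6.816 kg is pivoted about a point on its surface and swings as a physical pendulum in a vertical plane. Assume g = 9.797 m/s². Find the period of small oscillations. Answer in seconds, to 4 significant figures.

1.455 s

I_cm = (2/3)mr² = 0.45174 kg·m². The pivot is at distance d = 0.3153 m from the centre of mass.
By the parallel-axis theorem, I = I_cm + md² = 0.45174 + 0.67761 = 1.1293 kg·m².
T = 2π√(I/(mgd)) = 2π√(1.1293/(6.816 × 9.797 × 0.3153)) = 1.455 s.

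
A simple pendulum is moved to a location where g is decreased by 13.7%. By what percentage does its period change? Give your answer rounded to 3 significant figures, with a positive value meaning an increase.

7.65%

T ∝ 1/√g, so T'/T = 1/√(0.8630) = 1.076.
Percentage change in T = (1.076 − 1) × 100% = 7.65%.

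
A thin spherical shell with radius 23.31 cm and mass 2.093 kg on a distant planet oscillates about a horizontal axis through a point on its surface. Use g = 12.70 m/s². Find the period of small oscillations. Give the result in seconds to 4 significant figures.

1.099 s

I_cm = (2/3)mr² = 0.075816 kg·m². The pivot is at distance d = 0.2331 m from the centre of mass.
By the parallel-axis theorem, I = I_cm + md² = 0.075816 + 0.11372 = 0.18954 kg·m².
T = 2π√(I/(mgd)) = 2π√(0.18954/(2.093 × 12.70 × 0.2331)) = 1.099 s.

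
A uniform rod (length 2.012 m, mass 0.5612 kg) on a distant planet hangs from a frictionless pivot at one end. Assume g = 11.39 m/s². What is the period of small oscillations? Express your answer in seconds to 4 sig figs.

2.156 s

For a physical pendulum T = 2π√(I/(mgd)), with d = 1.0060 m from pivot to centre of mass.
I_cm = mL²/12 = 0.5612 × 2.012²/12 = 0.18932 kg·m²; I = I_cm + md² = 0.18932 + 0.5612 × 1.0060² = 0.75727 kg·m².
T = 2π√(0.75727/(0.5612 × 11.39 × 1.0060)) = 2.156 s.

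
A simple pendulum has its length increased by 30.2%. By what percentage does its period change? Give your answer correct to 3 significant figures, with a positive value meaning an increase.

14.1%

T ∝ √L, so T'/T = √(1.302) = 1.141.
Percentage change in T = (1.141 − 1) × 100% = 14.1%.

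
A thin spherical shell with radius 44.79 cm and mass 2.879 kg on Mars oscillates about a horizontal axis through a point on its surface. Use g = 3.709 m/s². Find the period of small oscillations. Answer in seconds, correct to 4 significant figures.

2.819 s

I_cm = (2/3)mr² = 0.38505 kg·m². The pivot is at distance d = 0.4479 m from the centre of mass.
By the parallel-axis theorem, I = I_cm + md² = 0.38505 + 0.57757 = 0.96261 kg·m².
T = 2π√(I/(mgd)) = 2π√(0.96261/(2.879 × 3.709 × 0.4479)) = 2.819 s.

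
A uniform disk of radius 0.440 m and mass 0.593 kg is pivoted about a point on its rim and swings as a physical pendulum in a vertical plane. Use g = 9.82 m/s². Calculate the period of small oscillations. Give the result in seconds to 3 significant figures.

1.63 s

I_cm = ½mr² = 0.05740 kg·m². The pivot is at distance d = 0.440 m from the centre of mass.
By the parallel-axis theorem, I = I_cm + md² = 0.05740 + 0.1148 = 0.1722 kg·m².
T = 2π√(I/(mgd)) = 2π√(0.1722/(0.593 × 9.82 × 0.440)) = 1.63 s.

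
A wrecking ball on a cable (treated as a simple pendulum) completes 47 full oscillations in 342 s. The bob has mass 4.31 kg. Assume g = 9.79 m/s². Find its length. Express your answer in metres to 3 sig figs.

13.1 m

T = 342/47 = 7.277 s.
From T = 2π√(L/g), L = gT²/(4π²) = 9.79 × 7.277²/(4π²) = 13.1 m.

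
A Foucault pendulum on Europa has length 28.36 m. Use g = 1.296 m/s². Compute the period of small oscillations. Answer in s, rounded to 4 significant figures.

29.39 s

T = 2π√(L/g) = 2π√(28.36/1.296) = 2π × 4.6779 = 29.39 s.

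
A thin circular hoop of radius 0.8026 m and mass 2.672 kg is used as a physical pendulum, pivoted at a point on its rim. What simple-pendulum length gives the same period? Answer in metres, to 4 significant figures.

The equivalent simple-pendulum length is L_eq = I/(md), where I is about the pivot and d = 0.80260 m.
I_cm = mR² = 1.7212 kg·m², so I = I_cm + md² = 1.7212 + 1.7212 = 3.4424 kg·m².
L_eq = 3.4424/(2.672 × 0.80260) = 1.605 m.

1.605 m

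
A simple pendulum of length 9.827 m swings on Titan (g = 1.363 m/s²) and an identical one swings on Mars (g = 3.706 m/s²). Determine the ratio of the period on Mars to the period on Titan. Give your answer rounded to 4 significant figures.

T ∝ 1/√g, so T₂/T₁ = √(g₁/g₂) = √(1.363/3.706) = 0.6065.

0.6065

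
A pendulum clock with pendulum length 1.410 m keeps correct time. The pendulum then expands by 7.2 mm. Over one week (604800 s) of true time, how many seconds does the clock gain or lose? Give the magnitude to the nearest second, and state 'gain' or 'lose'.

lose 1538 s

T ∝ √L, so T'/T = √(1.41720/1.410) = 1.00255.
In 604800 s of true time the clock registers 604800/1.00255 = 603261.7 s, so it loses 1538 s.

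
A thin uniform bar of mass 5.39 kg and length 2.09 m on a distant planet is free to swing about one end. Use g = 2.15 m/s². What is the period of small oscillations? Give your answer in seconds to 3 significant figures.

For a physical pendulum T = 2π√(I/(mgd)), with d = 1.045 m from pivot to centre of mass.
I_cm = mL²/12 = 5.39 × 2.09²/12 = 1.962 kg·m²; I = I_cm + md² = 1.962 + 5.39 × 1.045² = 7.848 kg·m².
T = 2π√(7.848/(5.39 × 2.15 × 1.045)) = 5.06 s.

5.06 s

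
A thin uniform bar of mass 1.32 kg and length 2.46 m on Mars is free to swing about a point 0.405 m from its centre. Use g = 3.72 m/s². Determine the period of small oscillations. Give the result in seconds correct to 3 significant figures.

4.18 s

For a physical pendulum T = 2π√(I/(mgd)), with d = 0.4050 m from pivot to centre of mass.
I_cm = mL²/12 = 1.32 × 2.46²/12 = 0.6657 kg·m²; I = I_cm + md² = 0.6657 + 1.32 × 0.4050² = 0.8822 kg·m².
T = 2π√(0.8822/(1.32 × 3.72 × 0.4050)) = 4.18 s.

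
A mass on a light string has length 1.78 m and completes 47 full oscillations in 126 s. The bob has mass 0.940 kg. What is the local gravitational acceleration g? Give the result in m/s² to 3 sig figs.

T = 126/47 = 2.681 s.
From T = 2π√(L/g), g = 4π²L/T² = 4π² × 1.78/2.681² = 9.78 m/s².

9.78 m/s²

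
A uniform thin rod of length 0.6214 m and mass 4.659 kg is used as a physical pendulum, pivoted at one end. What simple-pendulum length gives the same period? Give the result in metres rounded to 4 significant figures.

0.4143 m

The equivalent simple-pendulum length is L_eq = I/(md), where I is about the pivot and d = 0.31070 m.
I_cm = (1/12)mL² = 0.14992 kg·m², so I = I_cm + md² = 0.14992 + 0.44975 = 0.59967 kg·m².
L_eq = 0.59967/(4.659 × 0.31070) = 0.4143 m.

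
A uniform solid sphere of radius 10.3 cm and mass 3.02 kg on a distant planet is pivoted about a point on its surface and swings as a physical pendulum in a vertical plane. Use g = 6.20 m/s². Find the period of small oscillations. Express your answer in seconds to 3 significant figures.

0.958 s

I_cm = (2/5)mr² = 0.01282 kg·m². The pivot is at distance d = 0.103 m from the centre of mass.
By the parallel-axis theorem, I = I_cm + md² = 0.01282 + 0.03204 = 0.04485 kg·m².
T = 2π√(I/(mgd)) = 2π√(0.04485/(3.02 × 6.20 × 0.103)) = 0.958 s.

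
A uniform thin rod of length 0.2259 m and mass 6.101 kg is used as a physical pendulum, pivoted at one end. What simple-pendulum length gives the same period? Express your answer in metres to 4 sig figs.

The equivalent simple-pendulum length is L_eq = I/(md), where I is about the pivot and d = 0.11295 m.
I_cm = (1/12)mL² = 0.025945 kg·m², so I = I_cm + md² = 0.025945 + 0.077835 = 0.10378 kg·m².
L_eq = 0.10378/(6.101 × 0.11295) = 0.1506 m.

0.1506 m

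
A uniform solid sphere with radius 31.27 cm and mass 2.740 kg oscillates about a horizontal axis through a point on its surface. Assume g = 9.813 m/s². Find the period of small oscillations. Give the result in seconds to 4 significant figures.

I_cm = (2/5)mr² = 0.10717 kg·m². The pivot is at distance d = 0.3127 m from the centre of mass.
By the parallel-axis theorem, I = I_cm + md² = 0.10717 + 0.26792 = 0.37509 kg·m².
T = 2π√(I/(mgd)) = 2π√(0.37509/(2.740 × 9.813 × 0.3127)) = 1.327 s.

1.327 s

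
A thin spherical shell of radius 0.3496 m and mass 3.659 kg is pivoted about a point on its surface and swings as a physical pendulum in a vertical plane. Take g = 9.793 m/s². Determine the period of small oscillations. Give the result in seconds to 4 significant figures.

I_cm = (2/3)mr² = 0.29814 kg·m². The pivot is at distance d = 0.3496 m from the centre of mass.
By the parallel-axis theorem, I = I_cm + md² = 0.29814 + 0.44720 = 0.74534 kg·m².
T = 2π√(I/(mgd)) = 2π√(0.74534/(3.659 × 9.793 × 0.3496)) = 1.533 s.

1.533 s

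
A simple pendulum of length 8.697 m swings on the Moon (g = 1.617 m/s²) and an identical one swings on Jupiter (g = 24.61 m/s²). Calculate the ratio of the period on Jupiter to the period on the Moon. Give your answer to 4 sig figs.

0.2563

T ∝ 1/√g, so T₂/T₁ = √(g₁/g₂) = √(1.617/24.61) = 0.2563.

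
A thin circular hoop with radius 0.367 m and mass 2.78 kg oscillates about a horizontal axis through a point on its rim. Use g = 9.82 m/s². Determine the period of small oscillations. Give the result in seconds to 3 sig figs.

1.72 s

I_cm = mr² = 0.3744 kg·m². The pivot is at distance d = 0.367 m from the centre of mass.
By the parallel-axis theorem, I = I_cm + md² = 0.3744 + 0.3744 = 0.7489 kg·m².
T = 2π√(I/(mgd)) = 2π√(0.7489/(2.78 × 9.82 × 0.367)) = 1.72 s.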